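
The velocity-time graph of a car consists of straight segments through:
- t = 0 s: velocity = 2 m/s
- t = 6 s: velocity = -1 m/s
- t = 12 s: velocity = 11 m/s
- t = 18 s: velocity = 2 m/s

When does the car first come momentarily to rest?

t = 4 s

v changes sign on 0–6 s (from 2 to -1); the graph is linear there, so v = 0 at t = 0 + (-2)·(6 − 0)/(-1 − 2) = 4 s.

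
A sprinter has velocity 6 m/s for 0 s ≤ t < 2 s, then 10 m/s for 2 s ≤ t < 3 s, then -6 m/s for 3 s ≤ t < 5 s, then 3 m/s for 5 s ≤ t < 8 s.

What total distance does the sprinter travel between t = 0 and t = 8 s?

43 m

Distance (not displacement) is the total path length: add the absolute areas under v-t.
0–2 s: |6| × 2 = 12 m
2–3 s: |10| × 1 = 10 m
3–5 s: |-6| × 2 = 12 m
5–8 s: |3| × 3 = 9 m
Total distance = 43 m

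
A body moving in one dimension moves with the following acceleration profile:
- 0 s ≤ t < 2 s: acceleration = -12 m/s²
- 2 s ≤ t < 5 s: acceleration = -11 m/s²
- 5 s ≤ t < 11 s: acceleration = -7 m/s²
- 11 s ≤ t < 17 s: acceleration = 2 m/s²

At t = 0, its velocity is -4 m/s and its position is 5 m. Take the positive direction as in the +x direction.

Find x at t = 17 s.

-1234.5 m

On each constant-a segment, Δv = aΔt and Δx = v₀Δt + ½aΔt²; chain segment to segment.
0–2 s: v starts -4 m/s; Δx = -4·2 + ½·-12·2² = -32 m; v ends -28 m/s.
2–5 s: v starts -28 m/s; Δx = -28·3 + ½·-11·3² = -133.5 m; v ends -61 m/s.
5–11 s: v starts -61 m/s; Δx = -61·6 + ½·-7·6² = -492 m; v ends -103 m/s.
11–17 s: v starts -103 m/s; Δx = -103·6 + ½·2·6² = -582 m; v ends -91 m/s.
x(17) = 5 + Σ Δx = -1234.5 m.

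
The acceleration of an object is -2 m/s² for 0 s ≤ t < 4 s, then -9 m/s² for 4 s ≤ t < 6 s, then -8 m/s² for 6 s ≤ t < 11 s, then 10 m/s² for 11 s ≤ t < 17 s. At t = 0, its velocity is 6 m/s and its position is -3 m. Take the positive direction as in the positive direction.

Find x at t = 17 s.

On each constant-a segment, Δv = aΔt and Δx = v₀Δt + ½aΔt²; chain segment to segment.
0–4 s: v starts 6 m/s; Δx = 6·4 + ½·-2·4² = 8 m; v ends -2 m/s.
4–6 s: v starts -2 m/s; Δx = -2·2 + ½·-9·2² = -22 m; v ends -20 m/s.
6–11 s: v starts -20 m/s; Δx = -20·5 + ½·-8·5² = -200 m; v ends -60 m/s.
11–17 s: v starts -60 m/s; Δx = -60·6 + ½·10·6² = -180 m; v ends 0 m/s.
x(17) = -3 + Σ Δx = -397 m.

-397 m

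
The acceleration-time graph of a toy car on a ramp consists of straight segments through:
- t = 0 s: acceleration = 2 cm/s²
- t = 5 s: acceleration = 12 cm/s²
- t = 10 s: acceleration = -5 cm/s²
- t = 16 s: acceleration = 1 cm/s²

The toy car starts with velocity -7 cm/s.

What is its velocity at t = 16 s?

Δv equals the area under the a-t graph; then v = v₀ + Δv.
0–5 s: ½(2 + 12)(5) = 35 cm/s
5–10 s: ½(12 + -5)(5) = 17.5 cm/s
10–16 s: ½(-5 + 1)(6) = -12 cm/s
Δv = 40.5 cm/s, so v(16) = -7 + (40.5) = 33.5 cm/s.

33.5 cm/s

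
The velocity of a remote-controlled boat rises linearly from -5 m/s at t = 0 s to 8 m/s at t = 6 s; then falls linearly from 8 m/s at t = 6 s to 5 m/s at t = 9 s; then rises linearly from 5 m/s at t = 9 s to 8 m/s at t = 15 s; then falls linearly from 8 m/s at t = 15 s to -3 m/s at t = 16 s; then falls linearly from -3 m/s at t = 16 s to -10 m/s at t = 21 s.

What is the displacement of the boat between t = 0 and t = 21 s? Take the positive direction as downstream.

37.5 m

Net displacement equals the area under the velocity-time graph (areas below the axis count negative).
0–6 s: ½(-5 + 8)(6) = 9 m
6–9 s: ½(8 + 5)(3) = 19.5 m
9–15 s: ½(5 + 8)(6) = 39 m
15–16 s: ½(8 + -3)(1) = 2.5 m
16–21 s: ½(-3 + -10)(5) = -32.5 m
Net displacement = 37.5 m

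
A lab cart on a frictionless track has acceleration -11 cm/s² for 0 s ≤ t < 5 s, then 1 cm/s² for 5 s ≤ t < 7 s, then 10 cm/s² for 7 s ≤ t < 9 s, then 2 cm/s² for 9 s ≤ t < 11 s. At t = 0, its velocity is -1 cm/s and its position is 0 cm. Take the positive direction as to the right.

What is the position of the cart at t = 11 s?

On each constant-a segment, Δv = aΔt and Δx = v₀Δt + ½aΔt²; chain segment to segment.
0–5 s: v starts -1 cm/s; Δx = -1·5 + ½·-11·5² = -142.5 cm; v ends -56 cm/s.
5–7 s: v starts -56 cm/s; Δx = -56·2 + ½·1·2² = -110 cm; v ends -54 cm/s.
7–9 s: v starts -54 cm/s; Δx = -54·2 + ½·10·2² = -88 cm; v ends -34 cm/s.
9–11 s: v starts -34 cm/s; Δx = -34·2 + ½·2·2² = -64 cm; v ends -30 cm/s.
x(11) = 0 + Σ Δx = -404.5 cm.

-404.5 cm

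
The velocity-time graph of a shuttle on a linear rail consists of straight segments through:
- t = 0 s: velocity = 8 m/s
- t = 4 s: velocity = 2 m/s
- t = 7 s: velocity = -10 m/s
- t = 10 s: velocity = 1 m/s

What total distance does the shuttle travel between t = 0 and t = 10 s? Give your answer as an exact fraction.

1029/22 m

Distance (not displacement) is the total path length: add the absolute areas under v-t.
0–4 s: |½(8 + 2)(4)| = 20 m
4–7 s: v = 0 at t = 4.5 s; triangle areas 0.5 + 12.5 = 13 m
7–10 s: v = 0 at t = 107/11 s; triangle areas 150/11 + 3/22 = 303/22 m
Total distance = 1029/22 m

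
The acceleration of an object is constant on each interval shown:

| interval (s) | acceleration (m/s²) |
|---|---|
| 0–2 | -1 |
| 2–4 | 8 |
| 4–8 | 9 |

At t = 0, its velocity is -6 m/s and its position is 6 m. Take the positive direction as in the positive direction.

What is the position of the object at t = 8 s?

On each constant-a segment, Δv = aΔt and Δx = v₀Δt + ½aΔt²; chain segment to segment.
0–2 s: v starts -6 m/s; Δx = -6·2 + ½·-1·2² = -14 m; v ends -8 m/s.
2–4 s: v starts -8 m/s; Δx = -8·2 + ½·8·2² = 0 m; v ends 8 m/s.
4–8 s: v starts 8 m/s; Δx = 8·4 + ½·9·4² = 104 m; v ends 44 m/s.
x(8) = 6 + Σ Δx = 96 m.

96 m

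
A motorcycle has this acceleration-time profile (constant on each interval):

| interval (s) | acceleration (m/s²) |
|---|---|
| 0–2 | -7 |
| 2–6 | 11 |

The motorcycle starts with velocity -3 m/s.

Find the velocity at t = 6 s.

27 m/s

Δv equals the area under the a-t graph; then v = v₀ + Δv.
0–2 s: -7 × 2 = -14 m/s
2–6 s: 11 × 4 = 44 m/s
Δv = 30 m/s, so v(6) = -3 + (30) = 27 m/s.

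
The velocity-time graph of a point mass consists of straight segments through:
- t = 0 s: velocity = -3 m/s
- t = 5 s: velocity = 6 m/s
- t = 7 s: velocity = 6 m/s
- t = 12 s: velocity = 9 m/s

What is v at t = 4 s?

4.2 m/s

On 0–5 s the graph is linear from -3 to 6 m/s: v(4) = -3 + (6 − -3)·(4 − 0)/(5 − 0) = 4.2 m/s.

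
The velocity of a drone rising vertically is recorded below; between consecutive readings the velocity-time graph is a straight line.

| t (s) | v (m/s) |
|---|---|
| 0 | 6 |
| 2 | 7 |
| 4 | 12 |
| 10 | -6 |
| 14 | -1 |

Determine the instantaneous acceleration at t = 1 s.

0.5 m/s²

Acceleration is the slope of the v-t graph on 0–2 s: (7 − 6)/(2 − 0) = 0.5 m/s².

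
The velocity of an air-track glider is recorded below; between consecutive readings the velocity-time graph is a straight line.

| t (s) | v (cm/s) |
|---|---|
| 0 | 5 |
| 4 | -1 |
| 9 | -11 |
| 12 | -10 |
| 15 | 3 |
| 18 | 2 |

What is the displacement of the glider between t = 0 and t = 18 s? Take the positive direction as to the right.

-56.5 cm

Net displacement equals the area under the velocity-time graph (areas below the axis count negative).
0–4 s: ½(5 + -1)(4) = 8 cm
4–9 s: ½(-1 + -11)(5) = -30 cm
9–12 s: ½(-11 + -10)(3) = -31.5 cm
12–15 s: ½(-10 + 3)(3) = -10.5 cm
15–18 s: ½(3 + 2)(3) = 7.5 cm
Net displacement = -56.5 cm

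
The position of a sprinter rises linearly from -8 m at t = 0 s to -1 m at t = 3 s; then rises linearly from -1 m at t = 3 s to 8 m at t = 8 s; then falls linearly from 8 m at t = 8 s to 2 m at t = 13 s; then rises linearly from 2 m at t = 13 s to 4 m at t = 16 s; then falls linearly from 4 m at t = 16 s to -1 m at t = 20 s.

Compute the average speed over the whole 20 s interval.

1.45 m/s

Average speed = (total path length)/(elapsed time); on a piecewise-linear x-t graph the path length is Σ|Δx|.
0–3 s: |Δx| = |-1 − -8| = 7 m
3–8 s: |Δx| = |8 − -1| = 9 m
8–13 s: |Δx| = |2 − 8| = 6 m
13–16 s: |Δx| = |4 − 2| = 2 m
16–20 s: |Δx| = |-1 − 4| = 5 m
Total path = 29 m; average speed = 29/20 = 1.45 m/s.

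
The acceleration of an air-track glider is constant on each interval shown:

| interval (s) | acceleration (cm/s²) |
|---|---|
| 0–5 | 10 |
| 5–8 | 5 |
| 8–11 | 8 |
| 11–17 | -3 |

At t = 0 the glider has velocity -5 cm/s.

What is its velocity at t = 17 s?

66 cm/s

Δv equals the area under the a-t graph; then v = v₀ + Δv.
0–5 s: 10 × 5 = 50 cm/s
5–8 s: 5 × 3 = 15 cm/s
8–11 s: 8 × 3 = 24 cm/s
11–17 s: -3 × 6 = -18 cm/s
Δv = 71 cm/s, so v(17) = -5 + (71) = 66 cm/s.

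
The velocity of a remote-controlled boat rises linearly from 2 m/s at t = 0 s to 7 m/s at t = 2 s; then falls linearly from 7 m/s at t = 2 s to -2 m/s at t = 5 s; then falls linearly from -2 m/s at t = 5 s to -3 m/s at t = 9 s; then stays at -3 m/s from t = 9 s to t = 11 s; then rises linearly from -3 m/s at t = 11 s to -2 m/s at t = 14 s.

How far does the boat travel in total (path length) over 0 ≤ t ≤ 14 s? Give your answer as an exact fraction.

Distance (not displacement) is the total path length: add the absolute areas under v-t.
0–2 s: |½(2 + 7)(2)| = 9 m
2–5 s: v = 0 at t = 13/3 s; triangle areas 49/6 + 2/3 = 53/6 m
5–9 s: |½(-2 + -3)(4)| = 10 m
9–11 s: |-3| × 2 = 6 m
11–14 s: |½(-3 + -2)(3)| = 7.5 m
Total distance = 124/3 m

124/3 m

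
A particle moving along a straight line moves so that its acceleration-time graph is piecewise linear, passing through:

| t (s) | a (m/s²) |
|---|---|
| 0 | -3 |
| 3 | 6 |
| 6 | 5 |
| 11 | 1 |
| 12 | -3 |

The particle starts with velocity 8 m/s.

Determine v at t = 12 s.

43 m/s

Δv equals the area under the a-t graph; then v = v₀ + Δv.
0–3 s: ½(-3 + 6)(3) = 4.5 m/s
3–6 s: ½(6 + 5)(3) = 16.5 m/s
6–11 s: ½(5 + 1)(5) = 15 m/s
11–12 s: ½(1 + -3)(1) = -1 m/s
Δv = 35 m/s, so v(12) = 8 + (35) = 43 m/s.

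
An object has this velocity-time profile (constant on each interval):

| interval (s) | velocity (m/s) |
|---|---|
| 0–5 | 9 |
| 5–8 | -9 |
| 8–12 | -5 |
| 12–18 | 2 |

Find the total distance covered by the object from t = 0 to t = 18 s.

104 m

Total distance travelled is ∫|v| dt — sum the magnitudes of each area piece.
0–5 s: |9| × 5 = 45 m
5–8 s: |-9| × 3 = 27 m
8–12 s: |-5| × 4 = 20 m
12–18 s: |2| × 6 = 12 m
Total distance = 104 m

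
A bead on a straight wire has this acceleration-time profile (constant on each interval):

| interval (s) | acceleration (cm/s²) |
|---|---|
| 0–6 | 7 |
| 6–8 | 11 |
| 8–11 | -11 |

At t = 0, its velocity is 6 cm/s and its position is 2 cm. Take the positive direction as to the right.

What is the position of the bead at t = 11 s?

442.5 cm

On each constant-a segment, Δv = aΔt and Δx = v₀Δt + ½aΔt²; chain segment to segment.
0–6 s: v starts 6 cm/s; Δx = 6·6 + ½·7·6² = 162 cm; v ends 48 cm/s.
6–8 s: v starts 48 cm/s; Δx = 48·2 + ½·11·2² = 118 cm; v ends 70 cm/s.
8–11 s: v starts 70 cm/s; Δx = 70·3 + ½·-11·3² = 160.5 cm; v ends 37 cm/s.
x(11) = 2 + Σ Δx = 442.5 cm.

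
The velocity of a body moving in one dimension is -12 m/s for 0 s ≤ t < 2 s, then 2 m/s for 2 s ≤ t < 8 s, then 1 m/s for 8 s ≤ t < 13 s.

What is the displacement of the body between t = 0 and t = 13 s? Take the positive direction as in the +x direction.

-7 m

Net displacement equals the area under the velocity-time graph (areas below the axis count negative).
0–2 s: -12 × 2 = -24 m
2–8 s: 2 × 6 = 12 m
8–13 s: 1 × 5 = 5 m
Net displacement = -7 m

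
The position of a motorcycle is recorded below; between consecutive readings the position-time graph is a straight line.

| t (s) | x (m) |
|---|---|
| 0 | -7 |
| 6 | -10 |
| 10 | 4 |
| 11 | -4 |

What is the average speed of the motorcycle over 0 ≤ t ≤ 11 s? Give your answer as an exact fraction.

Average speed = (total path length)/(elapsed time); on a piecewise-linear x-t graph the path length is Σ|Δx|.
0–6 s: |Δx| = |-10 − -7| = 3 m
6–10 s: |Δx| = |4 − -10| = 14 m
10–11 s: |Δx| = |-4 − 4| = 8 m
Total path = 25 m; average speed = 25/11 = 25/11 m/s.

25/11 m/s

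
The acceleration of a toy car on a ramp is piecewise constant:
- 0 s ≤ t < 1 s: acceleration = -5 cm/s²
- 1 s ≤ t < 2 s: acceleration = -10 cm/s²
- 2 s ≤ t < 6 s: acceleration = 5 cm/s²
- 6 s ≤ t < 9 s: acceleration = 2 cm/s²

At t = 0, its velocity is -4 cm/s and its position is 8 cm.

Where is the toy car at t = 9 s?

On each constant-a segment, Δv = aΔt and Δx = v₀Δt + ½aΔt²; chain segment to segment.
0–1 s: v starts -4 cm/s; Δx = -4·1 + ½·-5·1² = -6.5 cm; v ends -9 cm/s.
1–2 s: v starts -9 cm/s; Δx = -9·1 + ½·-10·1² = -14 cm; v ends -19 cm/s.
2–6 s: v starts -19 cm/s; Δx = -19·4 + ½·5·4² = -36 cm; v ends 1 cm/s.
6–9 s: v starts 1 cm/s; Δx = 1·3 + ½·2·3² = 12 cm; v ends 7 cm/s.
x(9) = 8 + Σ Δx = -36.5 cm.

-36.5 cm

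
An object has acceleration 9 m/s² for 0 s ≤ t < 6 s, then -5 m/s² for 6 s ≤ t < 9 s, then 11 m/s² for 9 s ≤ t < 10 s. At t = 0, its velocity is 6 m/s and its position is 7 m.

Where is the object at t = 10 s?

On each constant-a segment, Δv = aΔt and Δx = v₀Δt + ½aΔt²; chain segment to segment.
0–6 s: v starts 6 m/s; Δx = 6·6 + ½·9·6² = 198 m; v ends 60 m/s.
6–9 s: v starts 60 m/s; Δx = 60·3 + ½·-5·3² = 157.5 m; v ends 45 m/s.
9–10 s: v starts 45 m/s; Δx = 45·1 + ½·11·1² = 50.5 m; v ends 56 m/s.
x(10) = 7 + Σ Δx = 413 m.

413 m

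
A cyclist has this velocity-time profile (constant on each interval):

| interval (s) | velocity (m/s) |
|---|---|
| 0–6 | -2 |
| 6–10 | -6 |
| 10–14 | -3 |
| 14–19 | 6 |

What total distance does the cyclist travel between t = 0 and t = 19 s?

78 m

Distance (not displacement) is the total path length: add the absolute areas under v-t.
0–6 s: |-2| × 6 = 12 m
6–10 s: |-6| × 4 = 24 m
10–14 s: |-3| × 4 = 12 m
14–19 s: |6| × 5 = 30 m
Total distance = 78 m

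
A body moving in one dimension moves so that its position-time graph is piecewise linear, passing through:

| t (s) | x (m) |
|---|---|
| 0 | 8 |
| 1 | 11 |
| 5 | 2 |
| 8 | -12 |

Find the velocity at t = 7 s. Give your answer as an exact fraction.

-14/3 m/s

Velocity is the slope of the x-t graph on 5–8 s: (-12 − 2)/(8 − 5) = -14/3 m/s.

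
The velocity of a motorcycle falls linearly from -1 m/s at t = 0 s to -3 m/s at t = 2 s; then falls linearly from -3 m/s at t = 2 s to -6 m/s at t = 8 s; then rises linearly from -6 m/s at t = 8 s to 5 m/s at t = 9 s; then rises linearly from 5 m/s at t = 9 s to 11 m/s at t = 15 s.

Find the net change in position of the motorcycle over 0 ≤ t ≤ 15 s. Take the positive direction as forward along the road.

16.5 m

Net displacement equals the area under the velocity-time graph (areas below the axis count negative).
0–2 s: ½(-1 + -3)(2) = -4 m
2–8 s: ½(-3 + -6)(6) = -27 m
8–9 s: ½(-6 + 5)(1) = -0.5 m
9–15 s: ½(5 + 11)(6) = 48 m
Net displacement = 16.5 m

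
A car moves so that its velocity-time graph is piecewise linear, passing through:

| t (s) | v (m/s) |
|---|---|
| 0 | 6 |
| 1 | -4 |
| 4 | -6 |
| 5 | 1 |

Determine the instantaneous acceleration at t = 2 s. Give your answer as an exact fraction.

-2/3 m/s²

Acceleration is the slope of the v-t graph on 1–4 s: (-6 − -4)/(4 − 1) = -2/3 m/s².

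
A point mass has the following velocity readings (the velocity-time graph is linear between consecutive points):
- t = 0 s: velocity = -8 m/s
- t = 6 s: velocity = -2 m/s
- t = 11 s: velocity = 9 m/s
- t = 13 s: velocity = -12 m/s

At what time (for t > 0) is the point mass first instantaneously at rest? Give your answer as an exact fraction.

t = 76/11 s

v changes sign on 6–11 s (from -2 to 9); the graph is linear there, so v = 0 at t = 6 + (2)·(11 − 6)/(9 − -2) = 76/11 s.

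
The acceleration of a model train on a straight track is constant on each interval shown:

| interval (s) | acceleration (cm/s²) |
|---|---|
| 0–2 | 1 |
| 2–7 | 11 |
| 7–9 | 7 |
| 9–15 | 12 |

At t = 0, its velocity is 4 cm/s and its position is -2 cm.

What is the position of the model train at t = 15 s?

On each constant-a segment, Δv = aΔt and Δx = v₀Δt + ½aΔt²; chain segment to segment.
0–2 s: v starts 4 cm/s; Δx = 4·2 + ½·1·2² = 10 cm; v ends 6 cm/s.
2–7 s: v starts 6 cm/s; Δx = 6·5 + ½·11·5² = 167.5 cm; v ends 61 cm/s.
7–9 s: v starts 61 cm/s; Δx = 61·2 + ½·7·2² = 136 cm; v ends 75 cm/s.
9–15 s: v starts 75 cm/s; Δx = 75·6 + ½·12·6² = 666 cm; v ends 147 cm/s.
x(15) = -2 + Σ Δx = 977.5 cm.

977.5 cm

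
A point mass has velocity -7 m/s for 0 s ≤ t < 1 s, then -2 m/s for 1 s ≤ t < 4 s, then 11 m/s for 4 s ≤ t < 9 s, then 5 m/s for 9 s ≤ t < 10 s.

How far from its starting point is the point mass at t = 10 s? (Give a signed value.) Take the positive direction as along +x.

47 m

Net displacement equals the area under the velocity-time graph (areas below the axis count negative).
0–1 s: -7 × 1 = -7 m
1–4 s: -2 × 3 = -6 m
4–9 s: 11 × 5 = 55 m
9–10 s: 5 × 1 = 5 m
Net displacement = 47 m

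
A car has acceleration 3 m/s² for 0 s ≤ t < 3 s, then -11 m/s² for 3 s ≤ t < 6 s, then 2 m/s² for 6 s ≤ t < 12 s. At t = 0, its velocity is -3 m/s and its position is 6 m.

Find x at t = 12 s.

On each constant-a segment, Δv = aΔt and Δx = v₀Δt + ½aΔt²; chain segment to segment.
0–3 s: v starts -3 m/s; Δx = -3·3 + ½·3·3² = 4.5 m; v ends 6 m/s.
3–6 s: v starts 6 m/s; Δx = 6·3 + ½·-11·3² = -31.5 m; v ends -27 m/s.
6–12 s: v starts -27 m/s; Δx = -27·6 + ½·2·6² = -126 m; v ends -15 m/s.
x(12) = 6 + Σ Δx = -147 m.

-147 m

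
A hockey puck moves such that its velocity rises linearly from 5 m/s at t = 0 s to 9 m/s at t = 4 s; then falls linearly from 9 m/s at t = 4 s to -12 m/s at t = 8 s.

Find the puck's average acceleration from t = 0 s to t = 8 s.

-2.125 m/s²

Average acceleration = Δv/Δt = (-12 − 5)/(8 − 0) = -2.125 m/s².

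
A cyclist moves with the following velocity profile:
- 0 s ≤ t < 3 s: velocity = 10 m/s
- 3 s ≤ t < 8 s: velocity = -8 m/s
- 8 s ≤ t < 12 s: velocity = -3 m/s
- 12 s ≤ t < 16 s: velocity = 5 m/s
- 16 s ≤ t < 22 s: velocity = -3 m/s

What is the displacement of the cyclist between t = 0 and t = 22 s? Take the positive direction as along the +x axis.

Net displacement equals the area under the velocity-time graph (areas below the axis count negative).
0–3 s: 10 × 3 = 30 m
3–8 s: -8 × 5 = -40 m
8–12 s: -3 × 4 = -12 m
12–16 s: 5 × 4 = 20 m
16–22 s: -3 × 6 = -18 m
Net displacement = -20 m

-20 m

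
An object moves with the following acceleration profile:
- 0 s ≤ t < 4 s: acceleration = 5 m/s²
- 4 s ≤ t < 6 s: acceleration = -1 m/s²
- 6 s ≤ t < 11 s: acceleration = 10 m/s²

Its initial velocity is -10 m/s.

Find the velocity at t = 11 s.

58 m/s

Δv equals the area under the a-t graph; then v = v₀ + Δv.
0–4 s: 5 × 4 = 20 m/s
4–6 s: -1 × 2 = -2 m/s
6–11 s: 10 × 5 = 50 m/s
Δv = 68 m/s, so v(11) = -10 + (68) = 58 m/s.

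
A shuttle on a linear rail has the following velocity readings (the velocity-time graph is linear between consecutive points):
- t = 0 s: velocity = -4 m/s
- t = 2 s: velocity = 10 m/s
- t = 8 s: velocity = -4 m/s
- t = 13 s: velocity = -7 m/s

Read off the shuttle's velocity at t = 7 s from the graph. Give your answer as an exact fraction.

-5/3 m/s

On 2–8 s the graph is linear from 10 to -4 m/s: v(7) = 10 + (-4 − 10)·(7 − 2)/(8 − 2) = -5/3 m/s.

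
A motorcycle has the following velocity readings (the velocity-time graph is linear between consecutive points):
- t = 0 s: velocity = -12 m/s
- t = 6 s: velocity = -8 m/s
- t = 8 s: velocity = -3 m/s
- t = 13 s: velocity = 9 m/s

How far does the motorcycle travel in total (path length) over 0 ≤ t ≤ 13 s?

89.75 m

Distance (not displacement) is the total path length: add the absolute areas under v-t.
0–6 s: |½(-12 + -8)(6)| = 60 m
6–8 s: |½(-8 + -3)(2)| = 11 m
8–13 s: v = 0 at t = 9.25 s; triangle areas 1.875 + 16.875 = 18.75 m
Total distance = 89.75 m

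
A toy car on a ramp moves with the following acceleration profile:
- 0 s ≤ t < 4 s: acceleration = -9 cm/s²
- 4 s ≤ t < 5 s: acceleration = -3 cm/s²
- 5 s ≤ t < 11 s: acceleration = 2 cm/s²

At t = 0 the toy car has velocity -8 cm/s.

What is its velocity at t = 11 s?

-35 cm/s

Δv equals the area under the a-t graph; then v = v₀ + Δv.
0–4 s: -9 × 4 = -36 cm/s
4–5 s: -3 × 1 = -3 cm/s
5–11 s: 2 × 6 = 12 cm/s
Δv = -27 cm/s, so v(11) = -8 + (-27) = -35 cm/s.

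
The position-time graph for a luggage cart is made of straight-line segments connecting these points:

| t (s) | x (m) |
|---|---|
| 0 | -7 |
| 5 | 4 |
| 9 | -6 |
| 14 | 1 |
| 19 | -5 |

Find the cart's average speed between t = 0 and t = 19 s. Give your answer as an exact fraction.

Average speed = (total path length)/(elapsed time); on a piecewise-linear x-t graph the path length is Σ|Δx|.
0–5 s: |Δx| = |4 − -7| = 11 m
5–9 s: |Δx| = |-6 − 4| = 10 m
9–14 s: |Δx| = |1 − -6| = 7 m
14–19 s: |Δx| = |-5 − 1| = 6 m
Total path = 34 m; average speed = 34/19 = 34/19 m/s.

34/19 m/s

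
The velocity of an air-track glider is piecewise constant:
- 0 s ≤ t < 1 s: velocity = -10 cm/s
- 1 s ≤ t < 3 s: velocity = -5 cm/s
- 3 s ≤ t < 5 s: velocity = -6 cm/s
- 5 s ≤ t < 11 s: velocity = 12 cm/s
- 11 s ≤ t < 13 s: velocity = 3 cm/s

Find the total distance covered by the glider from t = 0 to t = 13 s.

Distance (not displacement) is the total path length: add the absolute areas under v-t.
0–1 s: |-10| × 1 = 10 cm
1–3 s: |-5| × 2 = 10 cm
3–5 s: |-6| × 2 = 12 cm
5–11 s: |12| × 6 = 72 cm
11–13 s: |3| × 2 = 6 cm
Total distance = 110 cm

110 cm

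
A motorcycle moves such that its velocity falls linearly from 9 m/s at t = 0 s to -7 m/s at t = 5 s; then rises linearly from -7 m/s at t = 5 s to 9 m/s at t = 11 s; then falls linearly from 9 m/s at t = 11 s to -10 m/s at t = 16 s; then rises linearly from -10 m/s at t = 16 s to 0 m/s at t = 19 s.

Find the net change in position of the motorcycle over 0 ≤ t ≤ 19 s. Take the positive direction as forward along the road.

Displacement is the signed area under the v-t curve.
0–5 s: ½(9 + -7)(5) = 5 m
5–11 s: ½(-7 + 9)(6) = 6 m
11–16 s: ½(9 + -10)(5) = -2.5 m
16–19 s: ½(-10 + 0)(3) = -15 m
Net displacement = -6.5 m

-6.5 m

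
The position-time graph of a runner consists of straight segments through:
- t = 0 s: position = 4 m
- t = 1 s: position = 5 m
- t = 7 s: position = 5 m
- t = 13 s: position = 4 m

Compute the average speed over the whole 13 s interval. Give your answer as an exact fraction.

Average speed = (total path length)/(elapsed time); on a piecewise-linear x-t graph the path length is Σ|Δx|.
0–1 s: |Δx| = |5 − 4| = 1 m
1–7 s: |Δx| = |5 − 5| = 0 m
7–13 s: |Δx| = |4 − 5| = 1 m
Total path = 2 m; average speed = 2/13 = 2/13 m/s.

2/13 m/s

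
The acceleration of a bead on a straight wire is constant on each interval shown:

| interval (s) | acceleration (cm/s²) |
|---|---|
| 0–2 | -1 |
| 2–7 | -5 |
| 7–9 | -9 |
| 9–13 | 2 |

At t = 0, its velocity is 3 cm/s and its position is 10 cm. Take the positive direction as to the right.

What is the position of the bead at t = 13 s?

-261.5 cm

On each constant-a segment, Δv = aΔt and Δx = v₀Δt + ½aΔt²; chain segment to segment.
0–2 s: v starts 3 cm/s; Δx = 3·2 + ½·-1·2² = 4 cm; v ends 1 cm/s.
2–7 s: v starts 1 cm/s; Δx = 1·5 + ½·-5·5² = -57.5 cm; v ends -24 cm/s.
7–9 s: v starts -24 cm/s; Δx = -24·2 + ½·-9·2² = -66 cm; v ends -42 cm/s.
9–13 s: v starts -42 cm/s; Δx = -42·4 + ½·2·4² = -152 cm; v ends -34 cm/s.
x(13) = 10 + Σ Δx = -261.5 cm.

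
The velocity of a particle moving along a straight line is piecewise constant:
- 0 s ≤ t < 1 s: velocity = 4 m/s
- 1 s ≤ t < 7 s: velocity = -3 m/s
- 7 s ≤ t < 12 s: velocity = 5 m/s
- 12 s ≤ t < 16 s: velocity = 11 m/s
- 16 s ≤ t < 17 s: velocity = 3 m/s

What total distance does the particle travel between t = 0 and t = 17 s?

Total distance travelled is ∫|v| dt — sum the magnitudes of each area piece.
0–1 s: |4| × 1 = 4 m
1–7 s: |-3| × 6 = 18 m
7–12 s: |5| × 5 = 25 m
12–16 s: |11| × 4 = 44 m
16–17 s: |3| × 1 = 3 m
Total distance = 94 m

94 m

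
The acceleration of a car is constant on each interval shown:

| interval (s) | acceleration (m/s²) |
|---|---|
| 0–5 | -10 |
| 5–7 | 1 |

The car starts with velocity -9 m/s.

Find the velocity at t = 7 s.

-57 m/s

Δv equals the area under the a-t graph; then v = v₀ + Δv.
0–5 s: -10 × 5 = -50 m/s
5–7 s: 1 × 2 = 2 m/s
Δv = -48 m/s, so v(7) = -9 + (-48) = -57 m/s.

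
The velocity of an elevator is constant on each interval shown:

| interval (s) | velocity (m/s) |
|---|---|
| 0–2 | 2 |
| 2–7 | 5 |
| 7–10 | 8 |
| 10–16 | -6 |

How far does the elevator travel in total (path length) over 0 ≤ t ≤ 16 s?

89 m

Total distance travelled is ∫|v| dt — sum the magnitudes of each area piece.
0–2 s: |2| × 2 = 4 m
2–7 s: |5| × 5 = 25 m
7–10 s: |8| × 3 = 24 m
10–16 s: |-6| × 6 = 36 m
Total distance = 89 m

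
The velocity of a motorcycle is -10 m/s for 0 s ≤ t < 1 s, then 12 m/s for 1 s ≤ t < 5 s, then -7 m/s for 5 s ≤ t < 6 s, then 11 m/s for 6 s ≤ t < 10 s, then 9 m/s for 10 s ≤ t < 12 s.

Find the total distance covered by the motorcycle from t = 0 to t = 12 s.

Distance (not displacement) is the total path length: add the absolute areas under v-t.
0–1 s: |-10| × 1 = 10 m
1–5 s: |12| × 4 = 48 m
5–6 s: |-7| × 1 = 7 m
6–10 s: |11| × 4 = 44 m
10–12 s: |9| × 2 = 18 m
Total distance = 127 m

127 m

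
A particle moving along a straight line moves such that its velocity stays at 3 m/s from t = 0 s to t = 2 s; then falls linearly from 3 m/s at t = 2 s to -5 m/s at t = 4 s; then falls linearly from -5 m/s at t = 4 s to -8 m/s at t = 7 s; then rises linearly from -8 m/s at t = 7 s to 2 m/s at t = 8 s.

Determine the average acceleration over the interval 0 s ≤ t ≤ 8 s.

-0.125 m/s²

Average acceleration = Δv/Δt = (2 − 3)/(8 − 0) = -0.125 m/s².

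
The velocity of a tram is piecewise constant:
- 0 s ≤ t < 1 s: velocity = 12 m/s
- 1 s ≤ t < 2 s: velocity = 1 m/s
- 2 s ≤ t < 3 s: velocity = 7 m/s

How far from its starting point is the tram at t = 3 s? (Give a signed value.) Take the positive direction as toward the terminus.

20 m

Displacement is the signed area under the v-t curve.
0–1 s: 12 × 1 = 12 m
1–2 s: 1 × 1 = 1 m
2–3 s: 7 × 1 = 7 m
Net displacement = 20 m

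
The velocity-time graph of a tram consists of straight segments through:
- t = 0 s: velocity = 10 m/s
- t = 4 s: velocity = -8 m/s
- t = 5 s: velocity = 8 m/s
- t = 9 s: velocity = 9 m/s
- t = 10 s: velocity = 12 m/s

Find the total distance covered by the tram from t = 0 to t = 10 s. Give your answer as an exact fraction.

1201/18 m

Distance (not displacement) is the total path length: add the absolute areas under v-t.
0–4 s: v = 0 at t = 20/9 s; triangle areas 100/9 + 64/9 = 164/9 m
4–5 s: v = 0 at t = 4.5 s; triangle areas 2 + 2 = 4 m
5–9 s: |½(8 + 9)(4)| = 34 m
9–10 s: |½(9 + 12)(1)| = 10.5 m
Total distance = 1201/18 m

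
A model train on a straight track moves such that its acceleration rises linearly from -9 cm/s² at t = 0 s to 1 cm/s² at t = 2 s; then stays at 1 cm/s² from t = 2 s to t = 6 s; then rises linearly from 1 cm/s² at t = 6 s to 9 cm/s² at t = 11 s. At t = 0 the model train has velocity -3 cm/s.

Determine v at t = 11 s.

18 cm/s

Δv equals the area under the a-t graph; then v = v₀ + Δv.
0–2 s: ½(-9 + 1)(2) = -8 cm/s
2–6 s: 1 × 4 = 4 cm/s
6–11 s: ½(1 + 9)(5) = 25 cm/s
Δv = 21 cm/s, so v(11) = -3 + (21) = 18 cm/s.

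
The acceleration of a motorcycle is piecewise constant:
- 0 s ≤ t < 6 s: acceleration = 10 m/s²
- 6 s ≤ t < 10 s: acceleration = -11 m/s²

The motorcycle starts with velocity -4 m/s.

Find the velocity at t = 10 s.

Δv equals the area under the a-t graph; then v = v₀ + Δv.
0–6 s: 10 × 6 = 60 m/s
6–10 s: -11 × 4 = -44 m/s
Δv = 16 m/s, so v(10) = -4 + (16) = 12 m/s.

12 m/s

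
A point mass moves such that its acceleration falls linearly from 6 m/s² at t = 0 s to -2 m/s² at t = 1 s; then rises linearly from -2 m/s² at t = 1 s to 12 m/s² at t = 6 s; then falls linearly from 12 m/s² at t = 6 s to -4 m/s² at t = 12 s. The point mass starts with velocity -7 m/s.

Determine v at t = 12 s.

Δv equals the area under the a-t graph; then v = v₀ + Δv.
0–1 s: ½(6 + -2)(1) = 2 m/s
1–6 s: ½(-2 + 12)(5) = 25 m/s
6–12 s: ½(12 + -4)(6) = 24 m/s
Δv = 51 m/s, so v(12) = -7 + (51) = 44 m/s.

44 m/s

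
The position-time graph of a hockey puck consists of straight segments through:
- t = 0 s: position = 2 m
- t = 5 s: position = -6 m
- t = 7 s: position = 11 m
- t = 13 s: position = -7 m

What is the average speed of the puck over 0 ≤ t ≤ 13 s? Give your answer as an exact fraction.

Average speed = (total path length)/(elapsed time); on a piecewise-linear x-t graph the path length is Σ|Δx|.
0–5 s: |Δx| = |-6 − 2| = 8 m
5–7 s: |Δx| = |11 − -6| = 17 m
7–13 s: |Δx| = |-7 − 11| = 18 m
Total path = 43 m; average speed = 43/13 = 43/13 m/s.

43/13 m/s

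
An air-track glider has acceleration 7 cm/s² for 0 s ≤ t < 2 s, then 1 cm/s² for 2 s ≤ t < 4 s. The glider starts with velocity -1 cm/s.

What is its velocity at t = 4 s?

Δv equals the area under the a-t graph; then v = v₀ + Δv.
0–2 s: 7 × 2 = 14 cm/s
2–4 s: 1 × 2 = 2 cm/s
Δv = 16 cm/s, so v(4) = -1 + (16) = 15 cm/s.

15 cm/s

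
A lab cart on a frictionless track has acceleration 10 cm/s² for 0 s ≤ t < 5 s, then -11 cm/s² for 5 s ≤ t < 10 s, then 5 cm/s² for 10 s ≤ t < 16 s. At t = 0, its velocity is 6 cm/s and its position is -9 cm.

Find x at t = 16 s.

On each constant-a segment, Δv = aΔt and Δx = v₀Δt + ½aΔt²; chain segment to segment.
0–5 s: v starts 6 cm/s; Δx = 6·5 + ½·10·5² = 155 cm; v ends 56 cm/s.
5–10 s: v starts 56 cm/s; Δx = 56·5 + ½·-11·5² = 142.5 cm; v ends 1 cm/s.
10–16 s: v starts 1 cm/s; Δx = 1·6 + ½·5·6² = 96 cm; v ends 31 cm/s.
x(16) = -9 + Σ Δx = 384.5 cm.

384.5 cm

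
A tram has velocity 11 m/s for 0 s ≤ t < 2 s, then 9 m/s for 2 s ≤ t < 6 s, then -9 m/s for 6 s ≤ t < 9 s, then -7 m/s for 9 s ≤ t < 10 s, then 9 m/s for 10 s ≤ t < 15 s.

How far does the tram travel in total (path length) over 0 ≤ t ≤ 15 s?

Distance (not displacement) is the total path length: add the absolute areas under v-t.
0–2 s: |11| × 2 = 22 m
2–6 s: |9| × 4 = 36 m
6–9 s: |-9| × 3 = 27 m
9–10 s: |-7| × 1 = 7 m
10–15 s: |9| × 5 = 45 m
Total distance = 137 m

137 m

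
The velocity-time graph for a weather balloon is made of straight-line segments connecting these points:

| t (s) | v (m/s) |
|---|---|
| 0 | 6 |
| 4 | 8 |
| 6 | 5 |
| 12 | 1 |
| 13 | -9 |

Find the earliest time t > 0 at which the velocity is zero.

t = 12.1 s

v changes sign on 12–13 s (from 1 to -9); the graph is linear there, so v = 0 at t = 12 + (-1)·(13 − 12)/(-9 − 1) = 12.1 s.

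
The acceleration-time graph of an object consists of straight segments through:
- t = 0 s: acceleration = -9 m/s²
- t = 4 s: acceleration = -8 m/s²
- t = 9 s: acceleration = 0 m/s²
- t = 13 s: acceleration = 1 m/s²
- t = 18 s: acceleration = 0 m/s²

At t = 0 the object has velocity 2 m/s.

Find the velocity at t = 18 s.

-47.5 m/s

Δv equals the area under the a-t graph; then v = v₀ + Δv.
0–4 s: ½(-9 + -8)(4) = -34 m/s
4–9 s: ½(-8 + 0)(5) = -20 m/s
9–13 s: ½(0 + 1)(4) = 2 m/s
13–18 s: ½(1 + 0)(5) = 2.5 m/s
Δv = -49.5 m/s, so v(18) = 2 + (-49.5) = -47.5 m/s.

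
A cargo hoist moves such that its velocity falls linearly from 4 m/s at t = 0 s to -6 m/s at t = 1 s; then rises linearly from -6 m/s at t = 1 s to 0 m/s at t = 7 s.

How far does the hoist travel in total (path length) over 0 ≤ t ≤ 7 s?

Distance (not displacement) is the total path length: add the absolute areas under v-t.
0–1 s: v = 0 at t = 0.4 s; triangle areas 0.8 + 1.8 = 2.6 m
1–7 s: |½(-6 + 0)(6)| = 18 m
Total distance = 20.6 m

20.6 m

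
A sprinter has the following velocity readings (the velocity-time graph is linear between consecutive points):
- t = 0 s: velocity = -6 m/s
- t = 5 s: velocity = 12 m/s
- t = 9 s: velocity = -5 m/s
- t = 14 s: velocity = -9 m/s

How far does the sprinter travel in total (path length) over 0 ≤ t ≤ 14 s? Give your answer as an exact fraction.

1358/17 m

Distance (not displacement) is the total path length: add the absolute areas under v-t.
0–5 s: v = 0 at t = 5/3 s; triangle areas 5 + 20 = 25 m
5–9 s: v = 0 at t = 133/17 s; triangle areas 288/17 + 50/17 = 338/17 m
9–14 s: |½(-5 + -9)(5)| = 35 m
Total distance = 1358/17 m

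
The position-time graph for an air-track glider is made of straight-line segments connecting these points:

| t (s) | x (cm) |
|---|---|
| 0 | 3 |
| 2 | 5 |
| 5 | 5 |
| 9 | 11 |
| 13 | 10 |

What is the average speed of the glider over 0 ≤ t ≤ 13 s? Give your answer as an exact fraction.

9/13 cm/s

Average speed = (total path length)/(elapsed time); on a piecewise-linear x-t graph the path length is Σ|Δx|.
0–2 s: |Δx| = |5 − 3| = 2 cm
2–5 s: |Δx| = |5 − 5| = 0 cm
5–9 s: |Δx| = |11 − 5| = 6 cm
9–13 s: |Δx| = |10 − 11| = 1 cm
Total path = 9 cm; average speed = 9/13 = 9/13 cm/s.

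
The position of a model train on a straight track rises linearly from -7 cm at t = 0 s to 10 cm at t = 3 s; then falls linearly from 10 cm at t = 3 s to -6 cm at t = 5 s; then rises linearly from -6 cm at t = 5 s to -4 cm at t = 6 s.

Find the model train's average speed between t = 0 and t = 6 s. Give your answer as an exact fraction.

35/6 cm/s

Average speed = (total path length)/(elapsed time); on a piecewise-linear x-t graph the path length is Σ|Δx|.
0–3 s: |Δx| = |10 − -7| = 17 cm
3–5 s: |Δx| = |-6 − 10| = 16 cm
5–6 s: |Δx| = |-4 − -6| = 2 cm
Total path = 35 cm; average speed = 35/6 = 35/6 cm/s.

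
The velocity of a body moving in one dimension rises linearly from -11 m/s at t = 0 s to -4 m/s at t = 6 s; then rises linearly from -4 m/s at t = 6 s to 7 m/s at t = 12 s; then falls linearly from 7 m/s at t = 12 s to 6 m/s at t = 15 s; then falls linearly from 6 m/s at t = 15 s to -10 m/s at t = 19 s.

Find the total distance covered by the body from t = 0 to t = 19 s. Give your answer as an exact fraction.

Total distance travelled is ∫|v| dt — sum the magnitudes of each area piece.
0–6 s: |½(-11 + -4)(6)| = 45 m
6–12 s: v = 0 at t = 90/11 s; triangle areas 48/11 + 147/11 = 195/11 m
12–15 s: |½(7 + 6)(3)| = 19.5 m
15–19 s: v = 0 at t = 16.5 s; triangle areas 4.5 + 12.5 = 17 m
Total distance = 2183/22 m

2183/22 m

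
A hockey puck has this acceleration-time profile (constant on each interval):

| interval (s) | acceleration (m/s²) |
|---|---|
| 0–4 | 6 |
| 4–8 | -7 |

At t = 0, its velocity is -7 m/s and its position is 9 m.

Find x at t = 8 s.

On each constant-a segment, Δv = aΔt and Δx = v₀Δt + ½aΔt²; chain segment to segment.
0–4 s: v starts -7 m/s; Δx = -7·4 + ½·6·4² = 20 m; v ends 17 m/s.
4–8 s: v starts 17 m/s; Δx = 17·4 + ½·-7·4² = 12 m; v ends -11 m/s.
x(8) = 9 + Σ Δx = 41 m.

41 m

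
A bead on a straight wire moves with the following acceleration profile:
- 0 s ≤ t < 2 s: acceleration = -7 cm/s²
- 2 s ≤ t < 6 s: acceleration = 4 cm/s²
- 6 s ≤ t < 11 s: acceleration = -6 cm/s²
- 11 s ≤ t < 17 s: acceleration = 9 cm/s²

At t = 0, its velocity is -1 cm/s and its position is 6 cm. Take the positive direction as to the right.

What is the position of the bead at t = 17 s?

-120 cm

On each constant-a segment, Δv = aΔt and Δx = v₀Δt + ½aΔt²; chain segment to segment.
0–2 s: v starts -1 cm/s; Δx = -1·2 + ½·-7·2² = -16 cm; v ends -15 cm/s.
2–6 s: v starts -15 cm/s; Δx = -15·4 + ½·4·4² = -28 cm; v ends 1 cm/s.
6–11 s: v starts 1 cm/s; Δx = 1·5 + ½·-6·5² = -70 cm; v ends -29 cm/s.
11–17 s: v starts -29 cm/s; Δx = -29·6 + ½·9·6² = -12 cm; v ends 25 cm/s.
x(17) = 6 + Σ Δx = -120 cm.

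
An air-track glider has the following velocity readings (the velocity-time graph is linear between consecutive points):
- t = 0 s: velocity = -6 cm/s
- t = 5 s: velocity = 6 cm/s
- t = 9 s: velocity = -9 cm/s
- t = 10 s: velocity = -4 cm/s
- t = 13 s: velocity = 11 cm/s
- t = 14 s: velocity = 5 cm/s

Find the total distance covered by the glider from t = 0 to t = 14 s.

Distance (not displacement) is the total path length: add the absolute areas under v-t.
0–5 s: v = 0 at t = 2.5 s; triangle areas 7.5 + 7.5 = 15 cm
5–9 s: v = 0 at t = 6.6 s; triangle areas 4.8 + 10.8 = 15.6 cm
9–10 s: |½(-9 + -4)(1)| = 6.5 cm
10–13 s: v = 0 at t = 10.8 s; triangle areas 1.6 + 12.1 = 13.7 cm
13–14 s: |½(11 + 5)(1)| = 8 cm
Total distance = 58.8 cm

58.8 cm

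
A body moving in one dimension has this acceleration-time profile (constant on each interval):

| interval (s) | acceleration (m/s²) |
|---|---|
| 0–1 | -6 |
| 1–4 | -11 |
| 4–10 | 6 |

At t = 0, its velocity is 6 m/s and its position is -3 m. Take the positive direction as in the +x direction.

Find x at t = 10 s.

-139.5 m

On each constant-a segment, Δv = aΔt and Δx = v₀Δt + ½aΔt²; chain segment to segment.
0–1 s: v starts 6 m/s; Δx = 6·1 + ½·-6·1² = 3 m; v ends 0 m/s.
1–4 s: v starts 0 m/s; Δx = 0·3 + ½·-11·3² = -49.5 m; v ends -33 m/s.
4–10 s: v starts -33 m/s; Δx = -33·6 + ½·6·6² = -90 m; v ends 3 m/s.
x(10) = -3 + Σ Δx = -139.5 m.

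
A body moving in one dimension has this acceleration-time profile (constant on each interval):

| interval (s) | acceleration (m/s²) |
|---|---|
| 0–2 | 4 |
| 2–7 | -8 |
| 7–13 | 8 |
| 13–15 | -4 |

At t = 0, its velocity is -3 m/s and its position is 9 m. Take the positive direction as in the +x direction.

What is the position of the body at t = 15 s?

On each constant-a segment, Δv = aΔt and Δx = v₀Δt + ½aΔt²; chain segment to segment.
0–2 s: v starts -3 m/s; Δx = -3·2 + ½·4·2² = 2 m; v ends 5 m/s.
2–7 s: v starts 5 m/s; Δx = 5·5 + ½·-8·5² = -75 m; v ends -35 m/s.
7–13 s: v starts -35 m/s; Δx = -35·6 + ½·8·6² = -66 m; v ends 13 m/s.
13–15 s: v starts 13 m/s; Δx = 13·2 + ½·-4·2² = 18 m; v ends 5 m/s.
x(15) = 9 + Σ Δx = -112 m.

-112 m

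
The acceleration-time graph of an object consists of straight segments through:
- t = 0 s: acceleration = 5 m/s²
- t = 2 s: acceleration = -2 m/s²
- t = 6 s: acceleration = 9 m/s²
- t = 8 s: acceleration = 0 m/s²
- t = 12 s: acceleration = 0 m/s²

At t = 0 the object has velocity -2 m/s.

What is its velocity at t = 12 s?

24 m/s

Δv equals the area under the a-t graph; then v = v₀ + Δv.
0–2 s: ½(5 + -2)(2) = 3 m/s
2–6 s: ½(-2 + 9)(4) = 14 m/s
6–8 s: ½(9 + 0)(2) = 9 m/s
8–12 s: 0 × 4 = 0 m/s
Δv = 26 m/s, so v(12) = -2 + (26) = 24 m/s.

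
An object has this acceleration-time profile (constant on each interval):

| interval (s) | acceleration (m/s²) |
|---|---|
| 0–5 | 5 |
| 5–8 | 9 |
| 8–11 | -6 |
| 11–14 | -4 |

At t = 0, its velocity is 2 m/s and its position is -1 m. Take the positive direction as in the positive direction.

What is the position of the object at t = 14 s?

418 m

On each constant-a segment, Δv = aΔt and Δx = v₀Δt + ½aΔt²; chain segment to segment.
0–5 s: v starts 2 m/s; Δx = 2·5 + ½·5·5² = 72.5 m; v ends 27 m/s.
5–8 s: v starts 27 m/s; Δx = 27·3 + ½·9·3² = 121.5 m; v ends 54 m/s.
8–11 s: v starts 54 m/s; Δx = 54·3 + ½·-6·3² = 135 m; v ends 36 m/s.
11–14 s: v starts 36 m/s; Δx = 36·3 + ½·-4·3² = 90 m; v ends 24 m/s.
x(14) = -1 + Σ Δx = 418 m.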